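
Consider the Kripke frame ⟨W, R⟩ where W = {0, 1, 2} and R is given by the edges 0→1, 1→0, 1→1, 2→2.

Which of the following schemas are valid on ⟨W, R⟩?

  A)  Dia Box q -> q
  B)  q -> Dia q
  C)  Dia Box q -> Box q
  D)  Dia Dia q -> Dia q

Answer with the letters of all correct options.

A

R is not reflexive: not 0 R 0.
R is symmetric: every R-edge is matched by its reverse.
R is not transitive: 0 R 1 and 1 R 0 but not 0 R 0.
R is not euclidean: 1 R 0 and 1 R 0 but not 0 R 0.
(A) the dual of axiom B: valid iff R is symmetric. R is symmetric — valid.
(B) q -> Dia q is the dual of axiom T; it is valid on a frame exactly when R is reflexive. R is not reflexive, so not valid.
(C) the dual of axiom 5: valid iff R is euclidean. R is not euclidean — not valid.
(D) Dia Dia q -> Dia q is the dual of axiom 4; it is valid on a frame exactly when R is transitive. R is not transitive, so not valid.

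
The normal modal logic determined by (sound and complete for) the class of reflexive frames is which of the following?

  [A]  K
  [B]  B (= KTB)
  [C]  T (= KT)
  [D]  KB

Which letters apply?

C

(A) K is determined by the class of arbitrary frames.
(B) B (= KTB) is determined by the class of reflexive and symmetric frames.
(C) T (= KT) is determined by exactly this class.
(D) KB is determined by the class of symmetric frames.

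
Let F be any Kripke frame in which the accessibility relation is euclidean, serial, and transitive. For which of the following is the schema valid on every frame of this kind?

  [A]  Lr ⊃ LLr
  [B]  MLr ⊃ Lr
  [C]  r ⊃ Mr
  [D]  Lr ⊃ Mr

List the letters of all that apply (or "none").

A, B, D

(A) Lr ⊃ LLr is axiom 4, which corresponds to transitivity. Every such R is transitive — valid.
(B) the dual of axiom 5: valid iff R is euclidean. Every such R is euclidean — valid.
(C) r ⊃ Mr (the dual of axiom T) characterises the reflexive frames. Such an R need not be reflexive — not valid.
(D) Lr ⊃ Mr is axiom D, which corresponds to seriality. Every such R is serial — valid.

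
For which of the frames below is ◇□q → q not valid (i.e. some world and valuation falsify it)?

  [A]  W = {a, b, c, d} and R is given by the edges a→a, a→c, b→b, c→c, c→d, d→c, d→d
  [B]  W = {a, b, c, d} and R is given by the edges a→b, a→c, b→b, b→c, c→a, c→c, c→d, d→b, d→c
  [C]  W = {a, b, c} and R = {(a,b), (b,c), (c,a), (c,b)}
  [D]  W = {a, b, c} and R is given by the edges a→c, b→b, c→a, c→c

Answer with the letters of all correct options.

The schema ◇□q → q is the dual of axiom B; it is valid on a frame iff R is symmetric.
(A) R is not symmetric (a R c but not c R a), so the schema fails here.
(B) R is not symmetric (a R b but not b R a), so the schema fails here.
(C) R is not symmetric (a R b but not b R a), so the schema fails here.
(D) R is symmetric (every R-edge is matched by its reverse), so the schema is valid here.

A, B, C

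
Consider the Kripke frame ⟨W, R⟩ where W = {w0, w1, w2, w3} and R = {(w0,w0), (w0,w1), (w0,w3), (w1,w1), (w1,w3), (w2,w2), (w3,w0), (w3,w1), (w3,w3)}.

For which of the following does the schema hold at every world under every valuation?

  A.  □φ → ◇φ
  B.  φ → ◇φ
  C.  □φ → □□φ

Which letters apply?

R is reflexive: each world relates to itself.
R is not transitive: w1 R w3 and w3 R w0 but not w1 R w0.
R is serial: every world has an R-successor.
(A) □φ → ◇φ is axiom D; it is valid on a frame exactly when R is serial. R is serial, so valid.
(B) φ → ◇φ is the dual of axiom T, which corresponds to reflexivity. R is reflexive — valid.
(C) □φ → □□φ is axiom 4, which corresponds to transitivity. R is not transitive — not valid.

A, B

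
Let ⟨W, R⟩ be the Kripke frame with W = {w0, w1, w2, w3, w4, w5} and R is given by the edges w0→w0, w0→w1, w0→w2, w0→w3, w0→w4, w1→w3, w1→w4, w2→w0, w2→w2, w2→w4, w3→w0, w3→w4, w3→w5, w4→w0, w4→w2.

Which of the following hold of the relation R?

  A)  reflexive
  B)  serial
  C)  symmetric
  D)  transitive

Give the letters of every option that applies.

(A) not reflexive: not w1 R w1.
(B) not serial: w5 has no R-successor.
(C) not symmetric: w0 R w1 but not w1 R w0.
(D) not transitive: w0 R w3 and w3 R w5 but not w0 R w5.

none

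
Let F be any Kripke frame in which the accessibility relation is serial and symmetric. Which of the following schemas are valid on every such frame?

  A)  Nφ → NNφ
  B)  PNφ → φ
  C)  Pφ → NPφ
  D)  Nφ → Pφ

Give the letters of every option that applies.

B, D

(A) Nφ → NNφ (axiom 4) characterises the transitive frames. Such an R need not be transitive — not valid.
(B) PNφ → φ is the dual of axiom B, which corresponds to symmetry. Every such R is symmetric — valid.
(C) Pφ → NPφ (axiom 5) characterises the euclidean frames. Such an R need not be euclidean — not valid.
(D) axiom D: valid iff R is serial. Every such R is serial — valid.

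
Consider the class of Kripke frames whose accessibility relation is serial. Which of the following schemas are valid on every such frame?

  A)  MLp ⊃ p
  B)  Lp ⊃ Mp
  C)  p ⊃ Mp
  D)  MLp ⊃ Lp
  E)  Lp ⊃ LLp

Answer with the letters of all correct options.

B

(A) MLp ⊃ p is the dual of axiom B; it is valid on a frame exactly when R is symmetric. Such an R need not be symmetric, so not valid.
(B) axiom D: valid iff R is serial. Every such R is serial — valid.
(C) p ⊃ Mp is the dual of axiom T, which corresponds to reflexivity. Such an R need not be reflexive — not valid.
(D) MLp ⊃ Lp is the dual of axiom 5; it is valid on a frame exactly when R is euclidean. Such an R need not be euclidean, so not valid.
(E) Lp ⊃ LLp (axiom 4) characterises the transitive frames. Such an R need not be transitive — not valid.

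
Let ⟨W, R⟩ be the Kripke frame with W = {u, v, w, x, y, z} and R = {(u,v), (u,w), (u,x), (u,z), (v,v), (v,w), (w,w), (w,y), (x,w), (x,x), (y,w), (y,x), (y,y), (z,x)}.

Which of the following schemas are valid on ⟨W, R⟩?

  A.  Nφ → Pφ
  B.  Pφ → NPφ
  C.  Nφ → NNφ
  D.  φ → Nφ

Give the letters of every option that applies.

A

R is not transitive: u R w and w R y but not u R y.
R is not euclidean: u R v and u R x but not v R x.
R is serial: every world has an R-successor.
R is not a subset of the identity: u R v with u ≠ v.
(A) Nφ → Pφ is axiom D, which corresponds to seriality. R is serial — valid.
(B) Pφ → NPφ is axiom 5, which corresponds to the euclidean property. R is not euclidean — not valid.
(C) Nφ → NNφ is axiom 4; it is valid on a frame exactly when R is transitive. R is not transitive, so not valid.
(D) φ → Nφ (equivalent to ◇p→p) corresponds to R being a subset of the identity. Here R ⊄ identity, so not valid.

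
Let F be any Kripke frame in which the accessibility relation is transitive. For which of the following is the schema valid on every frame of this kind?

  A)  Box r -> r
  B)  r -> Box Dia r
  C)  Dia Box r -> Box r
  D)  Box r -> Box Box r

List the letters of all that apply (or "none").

D

(A) Box r -> r is axiom T, which corresponds to reflexivity. Such an R need not be reflexive — not valid.
(B) r -> Box Dia r is axiom B; it is valid on a frame exactly when R is symmetric. Such an R need not be symmetric, so not valid.
(C) Dia Box r -> Box r (the dual of axiom 5) characterises the euclidean frames. Such an R need not be euclidean — not valid.
(D) Box r -> Box Box r (axiom 4) characterises the transitive frames. Every such R is transitive — valid.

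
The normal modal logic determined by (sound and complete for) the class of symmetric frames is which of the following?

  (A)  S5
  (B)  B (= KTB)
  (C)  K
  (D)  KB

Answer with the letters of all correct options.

(A) S5 is determined by the class of reflexive, symmetric, and transitive frames.
(B) B (= KTB) is determined by the class of reflexive and symmetric frames.
(C) K is determined by the class of arbitrary frames.
(D) KB is determined by exactly this class.

D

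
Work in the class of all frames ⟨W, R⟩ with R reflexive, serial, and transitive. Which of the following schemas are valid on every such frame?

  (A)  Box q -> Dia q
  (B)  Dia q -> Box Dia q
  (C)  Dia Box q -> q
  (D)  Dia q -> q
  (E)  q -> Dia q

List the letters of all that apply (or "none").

A, E

(A) Box q -> Dia q is axiom D, which corresponds to seriality. Every such R is serial — valid.
(B) Dia q -> Box Dia q is axiom 5, which corresponds to the euclidean property. Such an R need not be euclidean — not valid.
(C) Dia Box q -> q is the dual of axiom B; it is valid on a frame exactly when R is symmetric. Such an R need not be symmetric, so not valid.
(D) Dia q -> q is valid only on frames where every R-edge is a self-loop. Such an R need not be a subset of the identity — not valid.
(E) q -> Dia q is the dual of axiom T, which corresponds to reflexivity. Every such R is reflexive — valid.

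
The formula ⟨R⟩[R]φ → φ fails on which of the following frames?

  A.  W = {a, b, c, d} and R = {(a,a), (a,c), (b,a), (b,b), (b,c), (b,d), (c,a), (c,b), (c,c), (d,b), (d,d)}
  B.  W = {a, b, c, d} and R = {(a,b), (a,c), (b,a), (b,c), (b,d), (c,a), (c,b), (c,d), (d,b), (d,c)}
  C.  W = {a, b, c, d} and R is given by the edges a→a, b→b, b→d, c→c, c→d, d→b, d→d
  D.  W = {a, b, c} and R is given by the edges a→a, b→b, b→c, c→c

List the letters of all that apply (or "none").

The schema ⟨R⟩[R]φ → φ is the dual of axiom B; it is valid on a frame iff R is symmetric.
(A) R is not symmetric (b R a but not a R b), so the schema fails here.
(B) R is symmetric (every R-edge is matched by its reverse), so the schema is valid here.
(C) R is not symmetric (c R d but not d R c), so the schema fails here.
(D) R is not symmetric (b R c but not c R b), so the schema fails here.

A, C, D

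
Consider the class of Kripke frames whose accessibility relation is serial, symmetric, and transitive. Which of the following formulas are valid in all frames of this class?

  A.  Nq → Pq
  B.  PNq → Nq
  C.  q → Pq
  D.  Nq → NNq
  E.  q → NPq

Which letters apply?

A serial symmetric transitive relation is reflexive (take any v with uRv; symmetry gives vRu and transitivity gives uRu), hence an equivalence relation.
(A) axiom D: valid iff R is serial. Every such R is serial — valid.
(B) the dual of axiom 5: valid iff R is euclidean. Every such R is euclidean — valid.
(C) q → Pq (the dual of axiom T) characterises the reflexive frames. Every such R is reflexive — valid.
(D) Nq → NNq is axiom 4, which corresponds to transitivity. Every such R is transitive — valid.
(E) axiom B: valid iff R is symmetric. Every such R is symmetric — valid.

A, B, C, D, E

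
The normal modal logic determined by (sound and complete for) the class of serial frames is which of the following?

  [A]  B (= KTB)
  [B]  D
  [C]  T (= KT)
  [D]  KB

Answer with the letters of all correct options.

(A) B (= KTB) is determined by the class of reflexive and symmetric frames.
(B) D is determined by exactly this class.
(C) T (= KT) is determined by the class of reflexive frames.
(D) KB is determined by the class of symmetric frames.

B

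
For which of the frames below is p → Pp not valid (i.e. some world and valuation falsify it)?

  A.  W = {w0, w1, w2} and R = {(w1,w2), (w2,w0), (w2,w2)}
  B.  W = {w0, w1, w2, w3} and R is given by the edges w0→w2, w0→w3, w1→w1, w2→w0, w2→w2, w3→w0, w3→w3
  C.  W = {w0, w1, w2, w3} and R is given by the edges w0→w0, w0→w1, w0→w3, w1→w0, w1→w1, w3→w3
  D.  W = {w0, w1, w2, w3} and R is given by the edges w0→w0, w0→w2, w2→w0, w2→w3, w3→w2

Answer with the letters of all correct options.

The schema p → Pp is the dual of axiom T; it is valid on a frame iff R is reflexive.
(A) R is not reflexive (not w0 R w0), so the schema fails here.
(B) R is not reflexive (not w0 R w0), so the schema fails here.
(C) R is not reflexive (not w2 R w2), so the schema fails here.
(D) R is not reflexive (not w1 R w1), so the schema fails here.

A, B, C, D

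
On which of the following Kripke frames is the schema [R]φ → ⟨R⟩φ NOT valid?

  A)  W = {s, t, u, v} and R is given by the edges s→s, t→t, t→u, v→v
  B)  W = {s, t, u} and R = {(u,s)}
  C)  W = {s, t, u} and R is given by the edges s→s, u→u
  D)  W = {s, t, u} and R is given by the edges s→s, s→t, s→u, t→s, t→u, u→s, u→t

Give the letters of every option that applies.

A, B, C

The schema [R]φ → ⟨R⟩φ is axiom D; it is valid on a frame iff R is serial.
(A) R is not serial (u has no R-successor), so the schema fails here.
(B) R is not serial (s has no R-successor), so the schema fails here.
(C) R is not serial (t has no R-successor), so the schema fails here.
(D) R is serial (every world has an R-successor), so the schema is valid here.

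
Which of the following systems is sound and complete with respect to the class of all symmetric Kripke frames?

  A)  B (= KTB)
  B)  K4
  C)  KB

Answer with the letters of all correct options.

C

(A) B (= KTB) is determined by the class of reflexive and symmetric frames.
(B) K4 is determined by the class of transitive frames.
(C) KB is determined by exactly this class.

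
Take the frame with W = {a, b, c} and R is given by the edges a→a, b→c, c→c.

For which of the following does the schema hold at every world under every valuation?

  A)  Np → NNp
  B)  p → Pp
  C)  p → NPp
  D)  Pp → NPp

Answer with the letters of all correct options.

R is not reflexive: not b R b.
R is not symmetric: b R c but not c R b.
R is transitive: R is closed under composition.
R is euclidean: any two R-successors of the same world are R-related.
(A) axiom 4: valid iff R is transitive. R is transitive — valid.
(B) p → Pp is the dual of axiom T, which corresponds to reflexivity. R is not reflexive — not valid.
(C) p → NPp is axiom B, which corresponds to symmetry. R is not symmetric — not valid.
(D) Pp → NPp (axiom 5) characterises the euclidean frames. R is euclidean — valid.

A, D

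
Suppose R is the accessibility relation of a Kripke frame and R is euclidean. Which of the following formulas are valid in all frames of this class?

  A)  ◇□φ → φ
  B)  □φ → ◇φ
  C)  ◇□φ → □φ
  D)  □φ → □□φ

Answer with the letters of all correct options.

(A) the dual of axiom B: valid iff R is symmetric. Such an R need not be symmetric — not valid.
(B) □φ → ◇φ is axiom D, which corresponds to seriality. Such an R need not be serial — not valid.
(C) ◇□φ → □φ is the dual of axiom 5, which corresponds to the euclidean property. Every such R is euclidean — valid.
(D) □φ → □□φ (axiom 4) characterises the transitive frames. Such an R need not be transitive — not valid.

C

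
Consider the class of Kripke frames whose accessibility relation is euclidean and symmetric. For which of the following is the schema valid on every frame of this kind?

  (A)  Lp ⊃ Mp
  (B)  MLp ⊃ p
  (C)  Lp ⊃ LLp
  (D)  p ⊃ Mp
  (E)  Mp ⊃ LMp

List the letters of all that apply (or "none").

A symmetric euclidean relation is transitive (uRv and vRw give vRu by symmetry, then uRw by the euclidean condition, applied at v).
(A) Lp ⊃ Mp is axiom D; it is valid on a frame exactly when R is serial. Such an R need not be serial, so not valid.
(B) MLp ⊃ p is the dual of axiom B, which corresponds to symmetry. Every such R is symmetric — valid.
(C) Lp ⊃ LLp is axiom 4, which corresponds to transitivity. Every such R is transitive — valid.
(D) the dual of axiom T: valid iff R is reflexive. Such an R need not be reflexive — not valid.
(E) Mp ⊃ LMp (axiom 5) characterises the euclidean frames. Every such R is euclidean — valid.

B, C, E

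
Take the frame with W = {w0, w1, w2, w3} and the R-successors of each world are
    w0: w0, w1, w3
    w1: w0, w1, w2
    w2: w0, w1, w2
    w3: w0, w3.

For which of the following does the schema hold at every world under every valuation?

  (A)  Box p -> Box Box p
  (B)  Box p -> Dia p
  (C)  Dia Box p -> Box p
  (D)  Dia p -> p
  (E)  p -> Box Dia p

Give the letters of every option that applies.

B

R is not symmetric: w2 R w0 but not w0 R w2.
R is not transitive: w0 R w1 and w1 R w2 but not w0 R w2.
R is not euclidean: w0 R w1 and w0 R w3 but not w1 R w3.
R is serial: every world has an R-successor.
R is not a subset of the identity: w0 R w1 with w0 ≠ w1.
(A) Box p -> Box Box p is axiom 4; it is valid on a frame exactly when R is transitive. R is not transitive, so not valid.
(B) Box p -> Dia p is axiom D, which corresponds to seriality. R is serial — valid.
(C) Dia Box p -> Box p is the dual of axiom 5; it is valid on a frame exactly when R is euclidean. R is not euclidean, so not valid.
(D) Dia p -> p (the converse of T) corresponds to R being a subset of the identity. Here R ⊄ identity, so not valid.
(E) p -> Box Dia p is axiom B; it is valid on a frame exactly when R is symmetric. R is not symmetric, so not valid.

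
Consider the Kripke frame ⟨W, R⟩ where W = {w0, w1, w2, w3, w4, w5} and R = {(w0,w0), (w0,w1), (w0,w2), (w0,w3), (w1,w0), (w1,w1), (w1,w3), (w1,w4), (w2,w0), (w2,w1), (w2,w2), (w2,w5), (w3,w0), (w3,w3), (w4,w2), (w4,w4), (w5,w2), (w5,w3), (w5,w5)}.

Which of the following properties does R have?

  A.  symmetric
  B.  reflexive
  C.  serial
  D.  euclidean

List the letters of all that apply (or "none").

B, C

(A) not symmetric: w1 R w3 but not w3 R w1.
(B) reflexive: each world relates to itself.
(C) serial: every world has an R-successor.
(D) not euclidean: w0 R w1 and w0 R w2 but not w1 R w2.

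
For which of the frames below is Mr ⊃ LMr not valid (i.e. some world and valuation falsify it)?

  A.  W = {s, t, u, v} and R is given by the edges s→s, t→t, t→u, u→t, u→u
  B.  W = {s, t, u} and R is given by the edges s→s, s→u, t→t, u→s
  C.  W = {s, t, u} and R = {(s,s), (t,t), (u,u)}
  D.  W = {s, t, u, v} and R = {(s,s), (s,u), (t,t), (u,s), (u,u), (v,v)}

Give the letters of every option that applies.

The schema Mr ⊃ LMr is axiom 5; it is valid on a frame iff R is euclidean.
(A) R is euclidean (any two R-successors of the same world are R-related), so the schema is valid here.
(B) R is not euclidean (s R u and s R u but not u R u), so the schema fails here.
(C) R is euclidean (any two R-successors of the same world are R-related), so the schema is valid here.
(D) R is euclidean (any two R-successors of the same world are R-related), so the schema is valid here.

B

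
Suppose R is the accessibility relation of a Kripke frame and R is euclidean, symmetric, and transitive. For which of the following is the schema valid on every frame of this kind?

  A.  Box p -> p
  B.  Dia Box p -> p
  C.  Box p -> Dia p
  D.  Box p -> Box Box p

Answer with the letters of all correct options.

B, D

(A) Box p -> p is axiom T; it is valid on a frame exactly when R is reflexive. Such an R need not be reflexive, so not valid.
(B) Dia Box p -> p is the dual of axiom B; it is valid on a frame exactly when R is symmetric. Every such R is symmetric, so valid.
(C) Box p -> Dia p (axiom D) characterises the serial frames. Such an R need not be serial — not valid.
(D) Box p -> Box Box p is axiom 4, which corresponds to transitivity. Every such R is transitive — valid.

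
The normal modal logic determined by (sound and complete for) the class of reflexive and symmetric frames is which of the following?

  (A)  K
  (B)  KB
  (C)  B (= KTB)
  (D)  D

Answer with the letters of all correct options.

(A) K is determined by the class of arbitrary frames.
(B) KB is determined by the class of symmetric frames.
(C) B (= KTB) is determined by exactly this class.
(D) D is determined by the class of serial frames.

C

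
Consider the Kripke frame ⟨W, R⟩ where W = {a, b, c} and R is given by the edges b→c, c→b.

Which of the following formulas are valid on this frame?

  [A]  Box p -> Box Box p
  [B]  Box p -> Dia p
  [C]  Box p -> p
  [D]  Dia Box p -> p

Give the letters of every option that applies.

D

R is not reflexive: not a R a.
R is symmetric: every R-edge is matched by its reverse.
R is not transitive: b R c and c R b but not b R b.
R is not serial: a has no R-successor.
(A) Box p -> Box Box p (axiom 4) characterises the transitive frames. R is not transitive — not valid.
(B) Box p -> Dia p is axiom D, which corresponds to seriality. R is not serial — not valid.
(C) Box p -> p is axiom T, which corresponds to reflexivity. R is not reflexive — not valid.
(D) Dia Box p -> p is the dual of axiom B, which corresponds to symmetry. R is symmetric — valid.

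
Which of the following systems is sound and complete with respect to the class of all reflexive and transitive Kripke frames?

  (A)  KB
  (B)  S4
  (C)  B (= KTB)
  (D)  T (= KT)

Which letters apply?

B

(A) KB is determined by the class of symmetric frames.
(B) S4 is determined by exactly this class.
(C) B (= KTB) is determined by the class of reflexive and symmetric frames.
(D) T (= KT) is determined by the class of reflexive frames.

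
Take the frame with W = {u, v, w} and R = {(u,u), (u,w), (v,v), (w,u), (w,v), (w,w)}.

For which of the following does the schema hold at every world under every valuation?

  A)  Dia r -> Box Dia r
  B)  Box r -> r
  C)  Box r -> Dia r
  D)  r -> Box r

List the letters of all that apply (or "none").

R is reflexive: each world relates to itself.
R is not euclidean: w R u and w R v but not u R v.
R is serial: every world has an R-successor.
R is not a subset of the identity: u R w with u ≠ w.
(A) Dia r -> Box Dia r (axiom 5) characterises the euclidean frames. R is not euclidean — not valid.
(B) Box r -> r is axiom T, which corresponds to reflexivity. R is reflexive — valid.
(C) Box r -> Dia r (axiom D) characterises the serial frames. R is serial — valid.
(D) r -> Box r (equivalent to ◇p→p) corresponds to R being a subset of the identity. Here R ⊄ identity, so not valid.

B, C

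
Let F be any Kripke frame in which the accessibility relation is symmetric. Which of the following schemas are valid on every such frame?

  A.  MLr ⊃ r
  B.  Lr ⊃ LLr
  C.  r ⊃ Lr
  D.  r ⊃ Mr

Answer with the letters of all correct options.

(A) MLr ⊃ r is the dual of axiom B, which corresponds to symmetry. Every such R is symmetric — valid.
(B) Lr ⊃ LLr is axiom 4; it is valid on a frame exactly when R is transitive. Such an R need not be transitive, so not valid.
(C) r ⊃ Lr is equivalent to ◇p→p; it holds exactly when R ⊆ identity. Such an R need not be a subset of the identity — not valid.
(D) r ⊃ Mr (the dual of axiom T) characterises the reflexive frames. Such an R need not be reflexive — not valid.

A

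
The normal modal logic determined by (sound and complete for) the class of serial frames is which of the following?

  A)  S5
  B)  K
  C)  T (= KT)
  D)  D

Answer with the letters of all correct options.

(A) S5 is determined by the class of reflexive, symmetric, and transitive frames.
(B) K is determined by the class of arbitrary frames.
(C) T (= KT) is determined by the class of reflexive frames.
(D) D is determined by exactly this class.

D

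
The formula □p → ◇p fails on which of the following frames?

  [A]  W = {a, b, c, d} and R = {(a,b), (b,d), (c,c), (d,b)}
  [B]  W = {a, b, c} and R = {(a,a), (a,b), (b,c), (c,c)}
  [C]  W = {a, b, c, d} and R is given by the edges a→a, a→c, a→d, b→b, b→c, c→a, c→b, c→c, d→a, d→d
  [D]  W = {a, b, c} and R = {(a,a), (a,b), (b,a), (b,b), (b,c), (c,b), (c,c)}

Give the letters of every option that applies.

none

The schema □p → ◇p is axiom D; it is valid on a frame iff R is serial.
(A) R is serial (every world has an R-successor), so the schema is valid here.
(B) R is serial (every world has an R-successor), so the schema is valid here.
(C) R is serial (every world has an R-successor), so the schema is valid here.
(D) R is serial (every world has an R-successor), so the schema is valid here.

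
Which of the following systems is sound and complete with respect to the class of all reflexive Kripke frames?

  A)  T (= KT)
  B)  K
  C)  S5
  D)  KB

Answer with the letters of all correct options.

(A) T (= KT) is determined by exactly this class.
(B) K is determined by the class of arbitrary frames.
(C) S5 is determined by the class of reflexive, symmetric, and transitive frames.
(D) KB is determined by the class of symmetric frames.

A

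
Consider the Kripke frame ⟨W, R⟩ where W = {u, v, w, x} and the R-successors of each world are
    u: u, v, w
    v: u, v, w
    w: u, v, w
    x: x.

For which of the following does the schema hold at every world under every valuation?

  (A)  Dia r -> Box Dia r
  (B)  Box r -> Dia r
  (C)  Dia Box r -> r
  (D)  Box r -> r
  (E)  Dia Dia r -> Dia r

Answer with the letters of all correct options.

R is reflexive: each world relates to itself.
R is symmetric: every R-edge is matched by its reverse.
R is transitive: R is closed under composition.
R is euclidean: any two R-successors of the same world are R-related.
R is serial: every world has an R-successor.
(A) Dia r -> Box Dia r is axiom 5; it is valid on a frame exactly when R is euclidean. R is euclidean, so valid.
(B) Box r -> Dia r is axiom D; it is valid on a frame exactly when R is serial. R is serial, so valid.
(C) Dia Box r -> r (the dual of axiom B) characterises the symmetric frames. R is symmetric — valid.
(D) Box r -> r (axiom T) characterises the reflexive frames. R is reflexive — valid.
(E) Dia Dia r -> Dia r is the dual of axiom 4; it is valid on a frame exactly when R is transitive. R is transitive, so valid.

A, B, C, D, E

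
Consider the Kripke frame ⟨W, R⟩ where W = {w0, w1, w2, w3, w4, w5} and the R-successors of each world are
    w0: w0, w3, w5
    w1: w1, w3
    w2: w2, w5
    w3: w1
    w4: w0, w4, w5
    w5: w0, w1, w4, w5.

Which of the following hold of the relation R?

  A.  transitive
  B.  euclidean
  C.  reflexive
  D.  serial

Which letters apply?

D

(A) not transitive: w0 R w3 and w3 R w1 but not w0 R w1.
(B) not euclidean: w0 R w3 and w0 R w0 but not w3 R w0.
(C) not reflexive: not w3 R w3.
(D) serial: every world has an R-successor.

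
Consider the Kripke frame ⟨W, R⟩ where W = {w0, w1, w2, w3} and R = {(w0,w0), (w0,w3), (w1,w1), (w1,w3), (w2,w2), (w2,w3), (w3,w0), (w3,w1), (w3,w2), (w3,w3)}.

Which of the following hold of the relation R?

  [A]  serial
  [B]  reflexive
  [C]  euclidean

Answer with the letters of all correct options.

(A) serial: every world has an R-successor.
(B) reflexive: each world relates to itself.
(C) not euclidean: w3 R w0 and w3 R w1 but not w0 R w1.

A, B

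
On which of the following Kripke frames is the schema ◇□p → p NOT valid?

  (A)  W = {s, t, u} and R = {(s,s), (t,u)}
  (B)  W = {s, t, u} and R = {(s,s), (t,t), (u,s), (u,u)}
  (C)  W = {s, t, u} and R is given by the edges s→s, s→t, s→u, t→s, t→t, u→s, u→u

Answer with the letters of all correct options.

The schema ◇□p → p is the dual of axiom B; it is valid on a frame iff R is symmetric.
(A) R is not symmetric (t R u but not u R t), so the schema fails here.
(B) R is not symmetric (u R s but not s R u), so the schema fails here.
(C) R is symmetric (every R-edge is matched by its reverse), so the schema is valid here.

A, B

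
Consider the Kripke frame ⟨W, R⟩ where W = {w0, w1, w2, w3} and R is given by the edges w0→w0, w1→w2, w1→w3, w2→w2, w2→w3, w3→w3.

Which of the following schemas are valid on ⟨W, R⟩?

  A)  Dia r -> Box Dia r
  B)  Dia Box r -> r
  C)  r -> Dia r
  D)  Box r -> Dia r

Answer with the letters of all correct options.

D

R is not reflexive: not w1 R w1.
R is not symmetric: w1 R w2 but not w2 R w1.
R is not euclidean: w1 R w3 and w1 R w2 but not w3 R w2.
R is serial: every world has an R-successor.
(A) Dia r -> Box Dia r is axiom 5, which corresponds to the euclidean property. R is not euclidean — not valid.
(B) Dia Box r -> r is the dual of axiom B; it is valid on a frame exactly when R is symmetric. R is not symmetric, so not valid.
(C) the dual of axiom T: valid iff R is reflexive. R is not reflexive — not valid.
(D) axiom D: valid iff R is serial. R is serial — valid.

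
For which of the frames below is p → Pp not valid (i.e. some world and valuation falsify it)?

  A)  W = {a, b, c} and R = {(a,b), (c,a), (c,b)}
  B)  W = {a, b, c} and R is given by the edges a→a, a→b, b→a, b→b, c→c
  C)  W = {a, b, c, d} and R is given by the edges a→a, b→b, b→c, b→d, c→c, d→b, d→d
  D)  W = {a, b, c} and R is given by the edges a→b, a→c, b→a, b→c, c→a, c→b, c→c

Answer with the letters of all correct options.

A, D

The schema p → Pp is the dual of axiom T; it is valid on a frame iff R is reflexive.
(A) R is not reflexive (not a R a), so the schema fails here.
(B) R is reflexive (each world relates to itself), so the schema is valid here.
(C) R is reflexive (each world relates to itself), so the schema is valid here.
(D) R is not reflexive (not a R a), so the schema fails here.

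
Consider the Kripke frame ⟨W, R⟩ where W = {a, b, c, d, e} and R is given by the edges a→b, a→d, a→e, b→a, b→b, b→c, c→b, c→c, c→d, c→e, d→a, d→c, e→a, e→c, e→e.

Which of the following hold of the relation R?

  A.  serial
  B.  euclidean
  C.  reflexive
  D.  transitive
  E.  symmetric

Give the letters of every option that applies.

(A) serial: every world has an R-successor.
(B) not euclidean: a R b and a R d but not b R d.
(C) not reflexive: not a R a.
(D) not transitive: a R b and b R a but not a R a.
(E) symmetric: every R-edge is matched by its reverse.

A, E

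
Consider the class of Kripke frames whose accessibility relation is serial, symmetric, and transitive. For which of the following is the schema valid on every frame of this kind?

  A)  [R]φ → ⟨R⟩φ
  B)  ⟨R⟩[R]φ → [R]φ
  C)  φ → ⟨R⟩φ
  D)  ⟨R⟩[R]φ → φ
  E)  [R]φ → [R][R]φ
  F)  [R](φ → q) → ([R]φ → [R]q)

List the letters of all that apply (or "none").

A serial symmetric transitive relation is reflexive (take any v with uRv; symmetry gives vRu and transitivity gives uRu), hence an equivalence relation.
(A) [R]φ → ⟨R⟩φ is axiom D; it is valid on a frame exactly when R is serial. Every such R is serial, so valid.
(B) ⟨R⟩[R]φ → [R]φ is the dual of axiom 5, which corresponds to the euclidean property. Every such R is euclidean — valid.
(C) φ → ⟨R⟩φ is the dual of axiom T; it is valid on a frame exactly when R is reflexive. Every such R is reflexive, so valid.
(D) ⟨R⟩[R]φ → φ is the dual of axiom B, which corresponds to symmetry. Every such R is symmetric — valid.
(E) [R]φ → [R][R]φ is axiom 4, which corresponds to transitivity. Every such R is transitive — valid.
(F) this is just K, valid on every normal frame.

A, B, C, D, E, F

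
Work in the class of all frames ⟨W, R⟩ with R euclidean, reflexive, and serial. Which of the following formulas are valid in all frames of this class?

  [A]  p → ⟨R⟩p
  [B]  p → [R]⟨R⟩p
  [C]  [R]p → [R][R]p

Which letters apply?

A, B, C

A relation that is euclidean, reflexive, and serial is also symmetric and transitive.
(A) p → ⟨R⟩p (the dual of axiom T) characterises the reflexive frames. Every such R is reflexive — valid.
(B) p → [R]⟨R⟩p (axiom B) characterises the symmetric frames. Every such R is symmetric — valid.
(C) [R]p → [R][R]p (axiom 4) characterises the transitive frames. Every such R is transitive — valid.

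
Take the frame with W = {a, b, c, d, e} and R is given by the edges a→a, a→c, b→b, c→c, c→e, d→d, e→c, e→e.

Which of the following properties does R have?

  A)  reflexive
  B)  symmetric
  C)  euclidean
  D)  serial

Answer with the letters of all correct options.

A, D

(A) reflexive: each world relates to itself.
(B) not symmetric: a R c but not c R a.
(C) not euclidean: a R c and a R a but not c R a.
(D) serial: every world has an R-successor.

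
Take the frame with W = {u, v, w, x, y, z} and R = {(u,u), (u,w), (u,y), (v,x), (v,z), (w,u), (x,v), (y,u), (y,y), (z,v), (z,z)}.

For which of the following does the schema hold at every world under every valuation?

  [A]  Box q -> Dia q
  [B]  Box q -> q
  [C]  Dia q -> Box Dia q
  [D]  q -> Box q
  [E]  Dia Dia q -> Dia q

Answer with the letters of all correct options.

A

R is not reflexive: not v R v.
R is not transitive: v R x and x R v but not v R v.
R is not euclidean: u R w and u R y but not w R y.
R is serial: every world has an R-successor.
R is not a subset of the identity: u R w with u ≠ w.
(A) Box q -> Dia q (axiom D) characterises the serial frames. R is serial — valid.
(B) axiom T: valid iff R is reflexive. R is not reflexive — not valid.
(C) Dia q -> Box Dia q (axiom 5) characterises the euclidean frames. R is not euclidean — not valid.
(D) q -> Box q is equivalent to ◇p→p; it holds exactly when R ⊆ identity. Here R ⊄ identity — not valid.
(E) Dia Dia q -> Dia q (the dual of axiom 4) characterises the transitive frames. R is not transitive — not valid.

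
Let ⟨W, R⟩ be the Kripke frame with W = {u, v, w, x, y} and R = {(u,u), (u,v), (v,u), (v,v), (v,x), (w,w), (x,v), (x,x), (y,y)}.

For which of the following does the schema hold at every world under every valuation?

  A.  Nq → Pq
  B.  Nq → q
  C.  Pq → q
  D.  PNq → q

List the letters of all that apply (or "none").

R is reflexive: each world relates to itself.
R is symmetric: every R-edge is matched by its reverse.
R is serial: every world has an R-successor.
R is not a subset of the identity: u R v with u ≠ v.
(A) axiom D: valid iff R is serial. R is serial — valid.
(B) Nq → q is axiom T, which corresponds to reflexivity. R is reflexive — valid.
(C) Pq → q is valid only on frames where every R-edge is a self-loop. Here R ⊄ identity — not valid.
(D) PNq → q (the dual of axiom B) characterises the symmetric frames. R is symmetric — valid.

A, B, D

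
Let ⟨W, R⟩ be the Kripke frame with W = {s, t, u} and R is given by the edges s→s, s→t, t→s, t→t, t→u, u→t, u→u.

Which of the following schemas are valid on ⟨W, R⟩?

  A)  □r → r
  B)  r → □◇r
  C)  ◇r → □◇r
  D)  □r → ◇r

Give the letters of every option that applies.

A, B, D

R is reflexive: each world relates to itself.
R is symmetric: every R-edge is matched by its reverse.
R is not euclidean: t R s and t R u but not s R u.
R is serial: every world has an R-successor.
(A) □r → r is axiom T; it is valid on a frame exactly when R is reflexive. R is reflexive, so valid.
(B) r → □◇r is axiom B, which corresponds to symmetry. R is symmetric — valid.
(C) ◇r → □◇r is axiom 5, which corresponds to the euclidean property. R is not euclidean — not valid.
(D) □r → ◇r (axiom D) characterises the serial frames. R is serial — valid.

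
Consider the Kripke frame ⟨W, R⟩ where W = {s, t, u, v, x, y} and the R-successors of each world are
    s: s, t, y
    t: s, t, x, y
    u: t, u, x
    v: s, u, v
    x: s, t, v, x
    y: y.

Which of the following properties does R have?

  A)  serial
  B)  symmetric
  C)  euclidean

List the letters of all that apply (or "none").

A

(A) serial: every world has an R-successor.
(B) not symmetric: s R y but not y R s.
(C) not euclidean: s R y and s R s but not y R s.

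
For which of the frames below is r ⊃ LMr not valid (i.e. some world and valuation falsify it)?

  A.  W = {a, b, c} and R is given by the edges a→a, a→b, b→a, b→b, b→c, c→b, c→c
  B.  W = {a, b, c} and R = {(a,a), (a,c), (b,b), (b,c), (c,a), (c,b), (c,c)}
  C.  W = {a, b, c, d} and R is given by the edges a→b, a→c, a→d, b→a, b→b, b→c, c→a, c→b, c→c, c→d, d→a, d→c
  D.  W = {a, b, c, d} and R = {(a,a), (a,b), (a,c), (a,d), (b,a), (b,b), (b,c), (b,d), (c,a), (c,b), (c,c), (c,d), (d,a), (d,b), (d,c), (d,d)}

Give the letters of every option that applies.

The schema r ⊃ LMr is axiom B; it is valid on a frame iff R is symmetric.
(A) R is symmetric (every R-edge is matched by its reverse), so the schema is valid here.
(B) R is symmetric (every R-edge is matched by its reverse), so the schema is valid here.
(C) R is symmetric (every R-edge is matched by its reverse), so the schema is valid here.
(D) R is symmetric (every R-edge is matched by its reverse), so the schema is valid here.

none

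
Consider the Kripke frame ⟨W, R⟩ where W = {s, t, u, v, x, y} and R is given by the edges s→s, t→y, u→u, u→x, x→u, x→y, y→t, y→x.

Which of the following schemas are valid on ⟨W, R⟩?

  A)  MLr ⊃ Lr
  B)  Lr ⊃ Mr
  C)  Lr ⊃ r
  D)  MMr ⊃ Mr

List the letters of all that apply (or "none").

R is not reflexive: not t R t.
R is not transitive: t R y and y R t but not t R t.
R is not euclidean: x R u and x R y but not u R y.
R is not serial: v has no R-successor.
(A) MLr ⊃ Lr (the dual of axiom 5) characterises the euclidean frames. R is not euclidean — not valid.
(B) axiom D: valid iff R is serial. R is not serial — not valid.
(C) Lr ⊃ r (axiom T) characterises the reflexive frames. R is not reflexive — not valid.
(D) MMr ⊃ Mr is the dual of axiom 4; it is valid on a frame exactly when R is transitive. R is not transitive, so not valid.

none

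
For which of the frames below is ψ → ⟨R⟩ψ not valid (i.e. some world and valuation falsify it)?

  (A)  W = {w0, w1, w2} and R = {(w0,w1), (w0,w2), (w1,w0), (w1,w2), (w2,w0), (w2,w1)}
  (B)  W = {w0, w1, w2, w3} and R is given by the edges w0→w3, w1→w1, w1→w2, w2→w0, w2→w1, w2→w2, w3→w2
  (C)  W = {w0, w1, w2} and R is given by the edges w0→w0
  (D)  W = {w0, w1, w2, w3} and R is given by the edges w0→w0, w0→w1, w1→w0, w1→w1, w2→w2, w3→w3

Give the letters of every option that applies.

The schema ψ → ⟨R⟩ψ is the dual of axiom T; it is valid on a frame iff R is reflexive.
(A) R is not reflexive (not w0 R w0), so the schema fails here.
(B) R is not reflexive (not w0 R w0), so the schema fails here.
(C) R is not reflexive (not w1 R w1), so the schema fails here.
(D) R is reflexive (each world relates to itself), so the schema is valid here.

A, B, C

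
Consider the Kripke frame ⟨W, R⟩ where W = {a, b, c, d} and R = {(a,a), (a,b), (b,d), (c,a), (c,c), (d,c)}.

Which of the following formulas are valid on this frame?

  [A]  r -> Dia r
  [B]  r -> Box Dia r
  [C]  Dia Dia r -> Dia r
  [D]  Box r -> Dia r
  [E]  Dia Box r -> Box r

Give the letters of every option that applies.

D

R is not reflexive: not b R b.
R is not symmetric: a R b but not b R a.
R is not transitive: a R b and b R d but not a R d.
R is not euclidean: a R b and a R a but not b R a.
R is serial: every world has an R-successor.
(A) r -> Dia r is the dual of axiom T; it is valid on a frame exactly when R is reflexive. R is not reflexive, so not valid.
(B) r -> Box Dia r is axiom B, which corresponds to symmetry. R is not symmetric — not valid.
(C) Dia Dia r -> Dia r (the dual of axiom 4) characterises the transitive frames. R is not transitive — not valid.
(D) Box r -> Dia r (axiom D) characterises the serial frames. R is serial — valid.
(E) Dia Box r -> Box r is the dual of axiom 5; it is valid on a frame exactly when R is euclidean. R is not euclidean, so not valid.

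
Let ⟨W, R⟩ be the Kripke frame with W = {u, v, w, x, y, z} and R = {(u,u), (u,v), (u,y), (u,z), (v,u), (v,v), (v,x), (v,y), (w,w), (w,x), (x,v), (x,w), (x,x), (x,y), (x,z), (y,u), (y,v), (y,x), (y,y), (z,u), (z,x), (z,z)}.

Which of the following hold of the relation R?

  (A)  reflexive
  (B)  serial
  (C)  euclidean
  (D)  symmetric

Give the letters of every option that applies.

(A) reflexive: each world relates to itself.
(B) serial: every world has an R-successor.
(C) not euclidean: u R v and u R z but not v R z.
(D) symmetric: every R-edge is matched by its reverse.

A, B, D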